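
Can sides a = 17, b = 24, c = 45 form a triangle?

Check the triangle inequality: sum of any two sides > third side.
a + b vs c: 17 + 24 = 41 ≤ 45  ✗
a + c vs b: 17 + 45 = 62 > 24  ✓
b + c vs a: 24 + 45 = 69 > 17  ✓

No: 17 + 24 = 41 is not > 45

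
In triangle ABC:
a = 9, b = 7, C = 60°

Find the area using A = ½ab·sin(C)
A = ½·a·b·sin(C) = ½·9·7·sin(60°)
sin(60°) ≈ 0.866025
A ≈ ½·63·0.866025 = 31.5·0.866025 ≈ 27.2798

Area = 27.28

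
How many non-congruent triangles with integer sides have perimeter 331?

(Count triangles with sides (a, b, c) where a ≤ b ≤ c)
Let a ≤ b ≤ c with a + b + c = 331. The only binding inequality is a + b > c, i.e. 331 − c > c, so c < 331/2; and c ≥ 331/3 since c is the largest side.
So 111 ≤ c ≤ 165. For each c, b runs from ⌈(331 − c)/2⌉ up to c (then a = 331 − b − c satisfies 1 ≤ a ≤ b automatically), giving c − ⌈(331 − c)/2⌉ + 1 choices.
Summing over c: 2 + 3 + 5 + 6 + … + 81 + 83  (55 terms, c = 111, …, 165) = 2324
Check (closed form: nearest integer to p²/48 for even p, (p+3)²/48 for odd p): (331+3)²/48 = 334²/48 = 111556/48 ≈ 2324.08 → 2324

2324 triangles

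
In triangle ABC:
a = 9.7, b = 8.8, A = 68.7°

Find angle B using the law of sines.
a/sin(A) = b/sin(B)  ⇒  sin(B) = b·sin(A)/a = 8.8·sin(68.7°)/9.7
sin(68.7°) ≈ 0.931691
sin(B) ≈ 8.8·0.931691/9.7 ≈ 8.19888/9.7 ≈ 0.845246
B = arcsin(0.845246) ≈ 57.6983°
(Since b ≤ a we need B ≤ A, so the obtuse alternative 180° − 57.6983° ≈ 122.302° is rejected.)

B = 57.7°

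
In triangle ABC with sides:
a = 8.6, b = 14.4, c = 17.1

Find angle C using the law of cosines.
c² = a² + b² − 2ab·cos(C)  ⇒  cos(C) = (a² + b² − c²)/(2ab)
cos(C) = (8.6² + 14.4² − 17.1²)/(2·8.6·14.4) = (73.96 + 207.36 − 292.41)/247.68 = -11.09/247.68 ≈ -0.0447755
C = arccos(-0.0447755) ≈ 92.5663°

C = 92.57°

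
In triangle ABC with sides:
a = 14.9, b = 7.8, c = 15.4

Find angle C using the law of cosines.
c² = a² + b² − 2ab·cos(C)  ⇒  cos(C) = (a² + b² − c²)/(2ab)
cos(C) = (14.9² + 7.8² − 15.4²)/(2·14.9·7.8) = (222.01 + 60.84 − 237.16)/232.44 = 45.69/232.44 ≈ 0.196567
C = arccos(0.196567) ≈ 78.6637°

C = 78.66°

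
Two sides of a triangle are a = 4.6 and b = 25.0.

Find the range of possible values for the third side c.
Triangle inequality: |a − b| < c < a + b
|a − b| = |4.6 − 25.0| = 20.4
a + b = 4.6 + 25.0 = 29.6

20.4 < c < 29.6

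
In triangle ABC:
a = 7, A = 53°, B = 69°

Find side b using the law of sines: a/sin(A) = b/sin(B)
a/sin(A) = b/sin(B)  ⇒  b = a·sin(B)/sin(A) = 7·sin(69°)/sin(53°)
sin(69°) ≈ 0.93358, sin(53°) ≈ 0.798636
b ≈ 7·0.93358/0.798636 ≈ 6.53506/0.798636 ≈ 8.18279

b = 8.183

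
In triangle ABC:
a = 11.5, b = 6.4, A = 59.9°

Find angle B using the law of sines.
a/sin(A) = b/sin(B)  ⇒  sin(B) = b·sin(A)/a = 6.4·sin(59.9°)/11.5
sin(59.9°) ≈ 0.865151
sin(B) ≈ 6.4·0.865151/11.5 ≈ 5.53697/11.5 ≈ 0.481476
B = arcsin(0.481476) ≈ 28.7818°
(Since b ≤ a we need B ≤ A, so the obtuse alternative 180° − 28.7818° ≈ 151.218° is rejected.)

B = 28.78°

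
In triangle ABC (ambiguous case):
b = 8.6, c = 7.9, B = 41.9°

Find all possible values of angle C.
b/sin(B) = c/sin(C)  ⇒  sin(C) = c·sin(B)/b = 7.9·sin(41.9°)/8.6
sin(41.9°) ≈ 0.667833
sin(C) ≈ 7.9·0.667833/8.6 ≈ 5.27588/8.6 ≈ 0.613474
Candidate 1: C₁ = arcsin(0.613474) ≈ 37.8411°  →  A = 180° − 41.9° − 37.8411° ≈ 100.259° > 0, valid
Candidate 2: C₂ = 180° − C₁ ≈ 142.159°  →  A = 180° − 41.9° − 142.159° ≈ -4.0589° ≤ 0, not a valid triangle

C = 37.84° (one solution)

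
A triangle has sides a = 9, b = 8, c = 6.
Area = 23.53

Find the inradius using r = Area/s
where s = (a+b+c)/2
s = (9 + 8 + 6)/2 = 23/2 = 11.5
r = Area/s = 23.53/11.5 ≈ 2.04609

r = 2.046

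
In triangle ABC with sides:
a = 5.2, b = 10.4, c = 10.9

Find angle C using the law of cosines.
c² = a² + b² − 2ab·cos(C)  ⇒  cos(C) = (a² + b² − c²)/(2ab)
cos(C) = (5.2² + 10.4² − 10.9²)/(2·5.2·10.4) = (27.04 + 108.16 − 118.81)/108.16 = 16.39/108.16 ≈ 0.151535
C = arccos(0.151535) ≈ 81.2841°

C = 81.28°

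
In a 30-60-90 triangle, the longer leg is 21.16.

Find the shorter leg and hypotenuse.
In a 30-60-90 triangle the sides are in ratio 1 : √3 : 2, so short leg = long leg/√3 and hypotenuse = 2·(short leg).
Short leg = 21.16/√3 ≈ 21.16/1.73205 ≈ 12.2167
Hypotenuse = 2·12.2167 ≈ 24.4335

Short leg = 12.22, Hypotenuse = 24.43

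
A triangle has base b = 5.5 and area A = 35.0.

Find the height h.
A = ½·b·h  ⇒  h = 2A/b = 2·35.0/5.5 = 70/5.5 ≈ 12.7273

h = 12.73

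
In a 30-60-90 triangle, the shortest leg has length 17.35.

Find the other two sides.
In a 30-60-90 triangle the sides are in ratio 1 : √3 : 2 (short leg : long leg : hypotenuse).
Long leg = 17.35·√3 ≈ 17.35·1.73205 ≈ 30.0511
Hypotenuse = 2·17.35 = 34.7

Long leg = 17.35√3 = 30.05, Hypotenuse = 34.7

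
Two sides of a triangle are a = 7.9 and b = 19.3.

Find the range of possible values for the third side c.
Triangle inequality: |a − b| < c < a + b
|a − b| = |7.9 − 19.3| = 11.4
a + b = 7.9 + 19.3 = 27.2

11.4 < c < 27.2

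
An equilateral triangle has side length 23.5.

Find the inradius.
r = Area/s with s the semi-perimeter.
Area = (√3/4)·23.5² = (√3/4)·552.25 ≈ 0.433013·552.25 ≈ 239.131
s = 3·23.5/2 = 35.25
r ≈ 239.131/35.25 ≈ 6.78387
(Equivalently r = side/(2√3) = 23.5/3.4641 ≈ 6.78387.)

r = 6.784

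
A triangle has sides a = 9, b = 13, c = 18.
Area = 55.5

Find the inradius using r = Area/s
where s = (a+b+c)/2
s = (9 + 13 + 18)/2 = 40/2 = 20
r = Area/s = 55.5/20 ≈ 2.775

r = 2.775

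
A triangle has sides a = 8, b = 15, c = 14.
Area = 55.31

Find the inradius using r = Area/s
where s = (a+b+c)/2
s = (8 + 15 + 14)/2 = 37/2 = 18.5
r = Area/s = 55.31/18.5 ≈ 2.98973

r = 2.99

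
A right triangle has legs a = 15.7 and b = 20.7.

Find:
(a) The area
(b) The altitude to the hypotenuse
(a) The legs are perpendicular, so Area = ½·a·b = ½·15.7·20.7 = ½·324.99 = 162.495
(b) Hypotenuse c = √(a² + b²) = √(246.49 + 428.49) = √674.98 ≈ 25.9804
    Area = ½·c·h_c  ⇒  h_c = 2·Area/c = 324.99/25.9804 ≈ 12.5091

Area = 162.495, h_c = 12.51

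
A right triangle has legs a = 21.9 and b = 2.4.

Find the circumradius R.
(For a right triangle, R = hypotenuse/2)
Hypotenuse c = √(a² + b²) = √(479.61 + 5.76) = √485.37 ≈ 22.0311
R = c/2 ≈ 22.0311/2 ≈ 11.0156

R = 11.02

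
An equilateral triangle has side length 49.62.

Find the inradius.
r = Area/s with s the semi-perimeter.
Area = (√3/4)·49.62² = (√3/4)·2462.1444 ≈ 0.433013·2462.1444 ≈ 1066.14
s = 3·49.62/2 = 74.43
r ≈ 1066.14/74.43 ≈ 14.3241
(Equivalently r = side/(2√3) = 49.62/3.4641 ≈ 14.3241.)

r = 14.32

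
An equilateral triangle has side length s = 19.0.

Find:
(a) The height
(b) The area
(a) The height splits the triangle into two 30-60-90 halves: h = s·√3/2 = 19.0·1.73205/2 ≈ 32.909/2 ≈ 16.4545
(b) Area = (√3/4)·s² = (√3/4)·19.0² = (√3/4)·361 ≈ 0.433013·361 ≈ 156.318

Height = 16.45, Area = 156.3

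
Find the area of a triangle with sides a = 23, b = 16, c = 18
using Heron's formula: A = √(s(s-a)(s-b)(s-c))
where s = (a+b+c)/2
s = (23 + 16 + 18)/2 = 57/2 = 28.5
s − a = 5.5, s − b = 12.5, s − c = 10.5
s(s−a)(s−b)(s−c) = 28.5·5.5·12.5·10.5 = 20573.4375
Area = √20573.4375 ≈ 143.434

s = 28.5, Area = 143.4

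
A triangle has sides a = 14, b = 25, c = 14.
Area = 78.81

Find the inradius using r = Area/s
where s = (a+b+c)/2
s = (14 + 25 + 14)/2 = 53/2 = 26.5
r = Area/s = 78.81/26.5 ≈ 2.97396

r = 2.974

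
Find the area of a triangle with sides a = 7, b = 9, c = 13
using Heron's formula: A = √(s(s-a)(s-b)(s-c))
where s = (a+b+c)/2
s = (7 + 9 + 13)/2 = 29/2 = 14.5
s − a = 7.5, s − b = 5.5, s − c = 1.5
s(s−a)(s−b)(s−c) = 14.5·7.5·5.5·1.5 = 897.1875
Area = √897.1875 ≈ 29.9531

s = 14.5, Area = 29.95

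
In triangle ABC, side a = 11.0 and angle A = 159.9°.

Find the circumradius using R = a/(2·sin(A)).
R = a/(2·sin(A)) = 11.0/(2·sin(159.9°))
sin(159.9°) ≈ 0.34366
R ≈ 11.0/(2·0.34366) = 11.0/0.687319 ≈ 16.0042

R = 16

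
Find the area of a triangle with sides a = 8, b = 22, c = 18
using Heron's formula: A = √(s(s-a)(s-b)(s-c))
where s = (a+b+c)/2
s = (8 + 22 + 18)/2 = 48/2 = 24
s − a = 16, s − b = 2, s − c = 6
s(s−a)(s−b)(s−c) = 24·16·2·6 = 4608
Area = √4608 ≈ 67.8823

s = 24.0, Area = 67.88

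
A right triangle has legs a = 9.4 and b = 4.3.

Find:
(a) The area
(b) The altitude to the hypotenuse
(a) The legs are perpendicular, so Area = ½·a·b = ½·9.4·4.3 = ½·40.42 = 20.21
(b) Hypotenuse c = √(a² + b²) = √(88.36 + 18.49) = √106.85 ≈ 10.3368
    Area = ½·c·h_c  ⇒  h_c = 2·Area/c = 40.42/10.3368 ≈ 3.91029

Area = 20.21, h_c = 3.91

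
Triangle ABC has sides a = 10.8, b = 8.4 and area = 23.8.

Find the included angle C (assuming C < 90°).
Area = ½·a·b·sin(C)  ⇒  sin(C) = 2·Area/(a·b) = 2·23.8/(10.8·8.4) = 47.6/90.72 ≈ 0.524691
C = arcsin(0.524691) ≈ 31.6475° (taking the acute solution since C < 90°)

C = 31.65°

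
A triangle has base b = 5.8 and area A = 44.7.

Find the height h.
A = ½·b·h  ⇒  h = 2A/b = 2·44.7/5.8 = 89.4/5.8 ≈ 15.4138

h = 15.41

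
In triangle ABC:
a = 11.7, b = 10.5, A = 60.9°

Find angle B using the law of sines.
a/sin(A) = b/sin(B)  ⇒  sin(B) = b·sin(A)/a = 10.5·sin(60.9°)/11.7
sin(60.9°) ≈ 0.873772
sin(B) ≈ 10.5·0.873772/11.7 ≈ 9.17461/11.7 ≈ 0.784155
B = arcsin(0.784155) ≈ 51.6426°
(Since b ≤ a we need B ≤ A, so the obtuse alternative 180° − 51.6426° ≈ 128.357° is rejected.)

B = 51.64°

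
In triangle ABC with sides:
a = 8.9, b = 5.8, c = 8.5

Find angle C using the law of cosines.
c² = a² + b² − 2ab·cos(C)  ⇒  cos(C) = (a² + b² − c²)/(2ab)
cos(C) = (8.9² + 5.8² − 8.5²)/(2·8.9·5.8) = (79.21 + 33.64 − 72.25)/103.24 = 40.6/103.24 ≈ 0.393258
C = arccos(0.393258) ≈ 66.8426°

C = 66.84°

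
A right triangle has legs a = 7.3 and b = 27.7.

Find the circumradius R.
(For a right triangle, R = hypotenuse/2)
Hypotenuse c = √(a² + b²) = √(53.29 + 767.29) = √820.58 ≈ 28.6458
R = c/2 ≈ 28.6458/2 ≈ 14.3229

R = 14.32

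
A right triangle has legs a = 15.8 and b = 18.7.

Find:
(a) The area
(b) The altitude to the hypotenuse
(a) The legs are perpendicular, so Area = ½·a·b = ½·15.8·18.7 = ½·295.46 = 147.73
(b) Hypotenuse c = √(a² + b²) = √(249.64 + 349.69) = √599.33 ≈ 24.4812
    Area = ½·c·h_c  ⇒  h_c = 2·Area/c = 295.46/24.4812 ≈ 12.0688

Area = 147.73, h_c = 12.07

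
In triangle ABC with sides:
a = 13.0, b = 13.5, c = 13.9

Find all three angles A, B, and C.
Law of cosines for each angle (a² = 169, b² = 182.25, c² = 193.21):
cos(A) = (b² + c² − a²)/(2bc) = (182.25 + 193.21 − 169)/(2·13.5·13.9) = 206.46/375.3 ≈ 0.55012  ⇒  A ≈ 56.6248°
cos(B) = (a² + c² − b²)/(2ac) = (169 + 193.21 − 182.25)/(2·13.0·13.9) = 179.96/361.4 ≈ 0.497952  ⇒  B ≈ 60.1354°
cos(C) = (a² + b² − c²)/(2ab) = (169 + 182.25 − 193.21)/(2·13.0·13.5) = 158.04/351 ≈ 0.450256  ⇒  C ≈ 63.2399°
Check: A + B + C ≈ 180°

A = 56.62°, B = 60.14°, C = 63.24°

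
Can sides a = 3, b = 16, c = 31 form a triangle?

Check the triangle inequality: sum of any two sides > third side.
a + b vs c: 3 + 16 = 19 ≤ 31  ✗
a + c vs b: 3 + 31 = 34 > 16  ✓
b + c vs a: 16 + 31 = 47 > 3  ✓

No: 3 + 16 = 19 is not > 31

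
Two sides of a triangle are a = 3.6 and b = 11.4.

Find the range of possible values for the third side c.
Triangle inequality: |a − b| < c < a + b
|a − b| = |3.6 − 11.4| = 7.8
a + b = 3.6 + 11.4 = 15

7.8 < c < 15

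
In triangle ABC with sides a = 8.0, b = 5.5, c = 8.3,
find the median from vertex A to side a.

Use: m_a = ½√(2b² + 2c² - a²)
m_a = ½√(2·5.5² + 2·8.3² − 8.0²) = ½√(2·30.25 + 2·68.89 − 64) = ½√(60.5 + 137.78 − 64) = ½√134.28
√134.28 ≈ 11.5879, so m_a ≈ 5.79396

m_a = 5.794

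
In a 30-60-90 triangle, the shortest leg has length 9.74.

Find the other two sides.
In a 30-60-90 triangle the sides are in ratio 1 : √3 : 2 (short leg : long leg : hypotenuse).
Long leg = 9.74·√3 ≈ 9.74·1.73205 ≈ 16.8702
Hypotenuse = 2·9.74 = 19.48

Long leg = 9.74√3 = 16.87, Hypotenuse = 19.48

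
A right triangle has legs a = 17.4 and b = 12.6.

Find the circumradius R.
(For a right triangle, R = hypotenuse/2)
Hypotenuse c = √(a² + b²) = √(302.76 + 158.76) = √461.52 ≈ 21.483
R = c/2 ≈ 21.483/2 ≈ 10.7415

R = 10.74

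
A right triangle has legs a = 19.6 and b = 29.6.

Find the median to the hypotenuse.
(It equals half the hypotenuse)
Hypotenuse c = √(a² + b²) = √(384.16 + 876.16) = √1260.32 ≈ 35.501
Median to hypotenuse = c/2 ≈ 35.501/2 ≈ 17.7505

Median = 17.75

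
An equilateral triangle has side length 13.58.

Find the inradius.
r = Area/s with s the semi-perimeter.
Area = (√3/4)·13.58² = (√3/4)·184.4164 ≈ 0.433013·184.4164 ≈ 79.8546
s = 3·13.58/2 = 20.37
r ≈ 79.8546/20.37 ≈ 3.92021
(Equivalently r = side/(2√3) = 13.58/3.4641 ≈ 3.92021.)

r = 3.92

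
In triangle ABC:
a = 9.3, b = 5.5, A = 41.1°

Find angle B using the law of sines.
a/sin(A) = b/sin(B)  ⇒  sin(B) = b·sin(A)/a = 5.5·sin(41.1°)/9.3
sin(41.1°) ≈ 0.657375
sin(B) ≈ 5.5·0.657375/9.3 ≈ 3.61556/9.3 ≈ 0.38877
B = arcsin(0.38877) ≈ 22.878°
(Since b ≤ a we need B ≤ A, so the obtuse alternative 180° − 22.878° ≈ 157.122° is rejected.)

B = 22.88°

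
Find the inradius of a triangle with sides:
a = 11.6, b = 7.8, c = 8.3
r = Area/s where s is the semi-perimeter.
s = (11.6 + 7.8 + 8.3)/2 = 27.7/2 = 13.85
Area = √(s(s−a)(s−b)(s−c)) = √(13.85·2.25·6.05·5.55) ≈ √1046.36 ≈ 32.3475
r ≈ 32.3475/13.85 ≈ 2.33556

r = 2.336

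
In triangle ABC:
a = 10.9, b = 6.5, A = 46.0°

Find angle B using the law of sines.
a/sin(A) = b/sin(B)  ⇒  sin(B) = b·sin(A)/a = 6.5·sin(46.0°)/10.9
sin(46.0°) ≈ 0.71934
sin(B) ≈ 6.5·0.71934/10.9 ≈ 4.67571/10.9 ≈ 0.428964
B = arcsin(0.428964) ≈ 25.4018°
(Since b ≤ a we need B ≤ A, so the obtuse alternative 180° − 25.4018° ≈ 154.598° is rejected.)

B = 25.4°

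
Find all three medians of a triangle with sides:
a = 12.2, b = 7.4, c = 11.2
Median formula: m_a = ½√(2b² + 2c² − a²) (and cyclically). a² = 148.84, b² = 54.76, c² = 125.44.
m_a = ½√(2·54.76 + 2·125.44 − 148.84) = ½√211.56 ≈ ½·14.5451 ≈ 7.27255
m_b = ½√(2·148.84 + 2·125.44 − 54.76) = ½√493.8 ≈ ½·22.2216 ≈ 11.1108
m_c = ½√(2·148.84 + 2·54.76 − 125.44) = ½√281.76 ≈ ½·16.7857 ≈ 8.39285

m_a = 7.273, m_b = 11.11, m_c = 8.393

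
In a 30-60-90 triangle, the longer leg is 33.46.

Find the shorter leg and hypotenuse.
In a 30-60-90 triangle the sides are in ratio 1 : √3 : 2, so short leg = long leg/√3 and hypotenuse = 2·(short leg).
Short leg = 33.46/√3 ≈ 33.46/1.73205 ≈ 19.3181
Hypotenuse = 2·19.3181 ≈ 38.6363

Short leg = 19.32, Hypotenuse = 38.64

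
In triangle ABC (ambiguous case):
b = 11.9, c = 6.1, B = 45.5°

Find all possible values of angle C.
b/sin(B) = c/sin(C)  ⇒  sin(C) = c·sin(B)/b = 6.1·sin(45.5°)/11.9
sin(45.5°) ≈ 0.71325
sin(C) ≈ 6.1·0.71325/11.9 ≈ 4.35083/11.9 ≈ 0.365616
Candidate 1: C₁ = arcsin(0.365616) ≈ 21.4455°  →  A = 180° − 45.5° − 21.4455° ≈ 113.055° > 0, valid
Candidate 2: C₂ = 180° − C₁ ≈ 158.555°  →  A = 180° − 45.5° − 158.555° ≈ -24.0545° ≤ 0, not a valid triangle

C = 21.45° (one solution)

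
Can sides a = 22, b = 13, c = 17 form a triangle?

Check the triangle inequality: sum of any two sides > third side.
a + b vs c: 22 + 13 = 35 > 17  ✓
a + c vs b: 22 + 17 = 39 > 13  ✓
b + c vs a: 13 + 17 = 30 > 22  ✓

Yes, triangle inequality satisfied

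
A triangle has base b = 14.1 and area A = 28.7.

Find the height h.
A = ½·b·h  ⇒  h = 2A/b = 2·28.7/14.1 = 57.4/14.1 ≈ 4.07092

h = 4.071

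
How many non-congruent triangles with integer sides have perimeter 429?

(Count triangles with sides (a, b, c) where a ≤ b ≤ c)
Let a ≤ b ≤ c with a + b + c = 429. The only binding inequality is a + b > c, i.e. 429 − c > c, so c < 429/2; and c ≥ 429/3 since c is the largest side.
So 143 ≤ c ≤ 214. For each c, b runs from ⌈(429 − c)/2⌉ up to c (then a = 429 − b − c satisfies 1 ≤ a ≤ b automatically), giving c − ⌈(429 − c)/2⌉ + 1 choices.
Summing over c: 1 + 2 + 4 + 5 + … + 106 + 107  (72 terms, c = 143, …, 214) = 3888
Check (closed form: nearest integer to p²/48 for even p, (p+3)²/48 for odd p): (429+3)²/48 = 432²/48 = 186624/48 ≈ 3888.00 → 3888

3888 triangles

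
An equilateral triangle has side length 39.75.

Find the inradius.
r = Area/s with s the semi-perimeter.
Area = (√3/4)·39.75² = (√3/4)·1580.0625 ≈ 0.433013·1580.0625 ≈ 684.187
s = 3·39.75/2 = 59.625
r ≈ 684.187/59.625 ≈ 11.4748
(Equivalently r = side/(2√3) = 39.75/3.4641 ≈ 11.4748.)

r = 11.47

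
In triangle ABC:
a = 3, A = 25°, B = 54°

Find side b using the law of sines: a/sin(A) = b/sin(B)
a/sin(A) = b/sin(B)  ⇒  b = a·sin(B)/sin(A) = 3·sin(54°)/sin(25°)
sin(54°) ≈ 0.809017, sin(25°) ≈ 0.422618
b ≈ 3·0.809017/0.422618 ≈ 2.42705/0.422618 ≈ 5.74289

b = 5.743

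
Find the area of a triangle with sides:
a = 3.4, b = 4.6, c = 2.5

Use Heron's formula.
s = (3.4 + 4.6 + 2.5)/2 = 10.5/2 = 5.25
s − a = 1.85, s − b = 0.65, s − c = 2.75
s(s−a)(s−b)(s−c) = 5.25·1.85·0.65·2.75 ≈ 17.3611
Area = √17.3611 ≈ 4.16666

Area = 4.167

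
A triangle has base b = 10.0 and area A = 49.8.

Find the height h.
A = ½·b·h  ⇒  h = 2A/b = 2·49.8/10.0 = 99.6/10.0 ≈ 9.96

h = 9.96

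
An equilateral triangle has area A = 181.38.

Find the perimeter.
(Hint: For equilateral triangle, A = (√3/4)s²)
A = (√3/4)s²  ⇒  s² = 4A/√3 = 4·181.38/√3 = 725.52/1.73205 ≈ 418.879
s ≈ √418.879 ≈ 20.4665
Perimeter = 3s ≈ 3·20.4665 ≈ 61.3996

Perimeter = 61.4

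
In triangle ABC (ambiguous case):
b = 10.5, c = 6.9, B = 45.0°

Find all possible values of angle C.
b/sin(B) = c/sin(C)  ⇒  sin(C) = c·sin(B)/b = 6.9·sin(45.0°)/10.5
sin(45.0°) ≈ 0.707107
sin(C) ≈ 6.9·0.707107/10.5 ≈ 4.87904/10.5 ≈ 0.46467
Candidate 1: C₁ = arcsin(0.46467) ≈ 27.6889°  →  A = 180° − 45.0° − 27.6889° ≈ 107.311° > 0, valid
Candidate 2: C₂ = 180° − C₁ ≈ 152.311°  →  A = 180° − 45.0° − 152.311° ≈ -17.3111° ≤ 0, not a valid triangle

C = 27.69° (one solution)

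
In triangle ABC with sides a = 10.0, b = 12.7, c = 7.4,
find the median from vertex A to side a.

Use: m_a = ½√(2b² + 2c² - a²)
m_a = ½√(2·12.7² + 2·7.4² − 10.0²) = ½√(2·161.29 + 2·54.76 − 100) = ½√(322.58 + 109.52 − 100) = ½√332.1
√332.1 ≈ 18.2236, so m_a ≈ 9.11181

m_a = 9.112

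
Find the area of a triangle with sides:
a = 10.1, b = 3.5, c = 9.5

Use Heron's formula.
s = (10.1 + 3.5 + 9.5)/2 = 23.1/2 = 11.55
s − a = 1.45, s − b = 8.05, s − c = 2.05
s(s−a)(s−b)(s−c) = 11.55·1.45·8.05·2.05 ≈ 276.376
Area = √276.376 ≈ 16.6245

Area = 16.62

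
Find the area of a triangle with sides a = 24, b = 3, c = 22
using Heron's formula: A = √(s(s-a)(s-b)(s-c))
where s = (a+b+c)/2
s = (24 + 3 + 22)/2 = 49/2 = 24.5
s − a = 0.5, s − b = 21.5, s − c = 2.5
s(s−a)(s−b)(s−c) = 24.5·0.5·21.5·2.5 = 658.4375
Area = √658.4375 ≈ 25.66

s = 24.5, Area = 25.66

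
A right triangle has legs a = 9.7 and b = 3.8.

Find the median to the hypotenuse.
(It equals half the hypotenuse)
Hypotenuse c = √(a² + b²) = √(94.09 + 14.44) = √108.53 ≈ 10.4178
Median to hypotenuse = c/2 ≈ 10.4178/2 ≈ 5.20889

Median = 5.209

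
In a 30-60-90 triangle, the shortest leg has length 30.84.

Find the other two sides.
In a 30-60-90 triangle the sides are in ratio 1 : √3 : 2 (short leg : long leg : hypotenuse).
Long leg = 30.84·√3 ≈ 30.84·1.73205 ≈ 53.4164
Hypotenuse = 2·30.84 = 61.68

Long leg = 30.84√3 = 53.42, Hypotenuse = 61.68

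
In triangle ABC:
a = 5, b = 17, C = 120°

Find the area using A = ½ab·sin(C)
A = ½·a·b·sin(C) = ½·5·17·sin(120°)
sin(120°) ≈ 0.866025
A ≈ ½·85·0.866025 = 42.5·0.866025 ≈ 36.8061

Area = 36.81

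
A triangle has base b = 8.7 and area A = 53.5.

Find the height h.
A = ½·b·h  ⇒  h = 2A/b = 2·53.5/8.7 = 107/8.7 ≈ 12.2989

h = 12.3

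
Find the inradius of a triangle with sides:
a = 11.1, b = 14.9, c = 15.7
r = Area/s where s is the semi-perimeter.
s = (11.1 + 14.9 + 15.7)/2 = 41.7/2 = 20.85
Area = √(s(s−a)(s−b)(s−c)) = √(20.85·9.75·5.95·5.15) ≈ √6229.24 ≈ 78.9255
r ≈ 78.9255/20.85 ≈ 3.7854

r = 3.785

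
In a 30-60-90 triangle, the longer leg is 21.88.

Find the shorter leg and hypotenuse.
In a 30-60-90 triangle the sides are in ratio 1 : √3 : 2, so short leg = long leg/√3 and hypotenuse = 2·(short leg).
Short leg = 21.88/√3 ≈ 21.88/1.73205 ≈ 12.6324
Hypotenuse = 2·12.6324 ≈ 25.2648

Short leg = 12.63, Hypotenuse = 25.26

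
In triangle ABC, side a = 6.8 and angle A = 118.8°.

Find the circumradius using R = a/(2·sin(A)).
R = a/(2·sin(A)) = 6.8/(2·sin(118.8°))
sin(118.8°) ≈ 0.876307
R ≈ 6.8/(2·0.876307) = 6.8/1.75261 ≈ 3.87992

R = 3.88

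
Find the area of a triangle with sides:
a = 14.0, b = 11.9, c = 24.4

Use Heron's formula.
s = (14.0 + 11.9 + 24.4)/2 = 50.3/2 = 25.15
s − a = 11.15, s − b = 13.25, s − c = 0.75
s(s−a)(s−b)(s−c) = 25.15·11.15·13.25·0.75 ≈ 2786.7
Area = √2786.7 ≈ 52.7892

Area = 52.79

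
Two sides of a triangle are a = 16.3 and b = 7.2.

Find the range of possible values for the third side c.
Triangle inequality: |a − b| < c < a + b
|a − b| = |16.3 − 7.2| = 9.1
a + b = 16.3 + 7.2 = 23.5

9.1 < c < 23.5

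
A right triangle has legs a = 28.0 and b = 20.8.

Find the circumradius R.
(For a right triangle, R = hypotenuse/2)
Hypotenuse c = √(a² + b²) = √(784 + 432.64) = √1216.64 ≈ 34.8804
R = c/2 ≈ 34.8804/2 ≈ 17.4402

R = 17.44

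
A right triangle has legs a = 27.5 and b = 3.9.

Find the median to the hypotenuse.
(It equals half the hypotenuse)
Hypotenuse c = √(a² + b²) = √(756.25 + 15.21) = √771.46 ≈ 27.7752
Median to hypotenuse = c/2 ≈ 27.7752/2 ≈ 13.8876

Median = 13.89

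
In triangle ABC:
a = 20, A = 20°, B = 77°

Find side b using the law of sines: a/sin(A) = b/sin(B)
a/sin(A) = b/sin(B)  ⇒  b = a·sin(B)/sin(A) = 20·sin(77°)/sin(20°)
sin(77°) ≈ 0.97437, sin(20°) ≈ 0.34202
b ≈ 20·0.97437/0.34202 ≈ 19.4874/0.34202 ≈ 56.9773

b = 56.98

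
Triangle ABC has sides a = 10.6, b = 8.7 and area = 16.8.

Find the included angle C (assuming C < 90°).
Area = ½·a·b·sin(C)  ⇒  sin(C) = 2·Area/(a·b) = 2·16.8/(10.6·8.7) = 33.6/92.22 ≈ 0.364346
C = arcsin(0.364346) ≈ 21.3673° (taking the acute solution since C < 90°)

C = 21.37°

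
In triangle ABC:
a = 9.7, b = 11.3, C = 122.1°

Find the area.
Two sides and the included angle (SAS): A = ½·a·b·sin(C) = ½·9.7·11.3·sin(122.1°)
sin(122.1°) ≈ 0.847122
A ≈ ½·109.61·0.847122 = 54.805·0.847122 ≈ 46.4265

Area = 46.43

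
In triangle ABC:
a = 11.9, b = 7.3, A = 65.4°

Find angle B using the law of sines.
a/sin(A) = b/sin(B)  ⇒  sin(B) = b·sin(A)/a = 7.3·sin(65.4°)/11.9
sin(65.4°) ≈ 0.909236
sin(B) ≈ 7.3·0.909236/11.9 ≈ 6.63742/11.9 ≈ 0.557767
B = arcsin(0.557767) ≈ 33.9015°
(Since b ≤ a we need B ≤ A, so the obtuse alternative 180° − 33.9015° ≈ 146.099° is rejected.)

B = 33.9°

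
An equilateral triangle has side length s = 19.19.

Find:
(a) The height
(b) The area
(a) The height splits the triangle into two 30-60-90 halves: h = s·√3/2 = 19.19·1.73205/2 ≈ 33.2381/2 ≈ 16.619
(b) Area = (√3/4)·s² = (√3/4)·19.19² = (√3/4)·368.2561 ≈ 0.433013·368.2561 ≈ 159.46

Height = 16.62, Area = 159.5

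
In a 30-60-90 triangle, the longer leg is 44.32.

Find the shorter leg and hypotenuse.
In a 30-60-90 triangle the sides are in ratio 1 : √3 : 2, so short leg = long leg/√3 and hypotenuse = 2·(short leg).
Short leg = 44.32/√3 ≈ 44.32/1.73205 ≈ 25.5882
Hypotenuse = 2·25.5882 ≈ 51.1763

Short leg = 25.59, Hypotenuse = 51.18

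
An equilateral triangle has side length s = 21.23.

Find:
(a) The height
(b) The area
(a) The height splits the triangle into two 30-60-90 halves: h = s·√3/2 = 21.23·1.73205/2 ≈ 36.7714/2 ≈ 18.3857
(b) Area = (√3/4)·s² = (√3/4)·21.23² = (√3/4)·450.7129 ≈ 0.433013·450.7129 ≈ 195.164

Height = 18.39, Area = 195.2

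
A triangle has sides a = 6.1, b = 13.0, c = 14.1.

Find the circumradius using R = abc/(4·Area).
First find the area with Heron's formula.
s = (6.1 + 13.0 + 14.1)/2 = 16.6
Area = √(s(s−a)(s−b)(s−c)) = √(16.6·10.5·3.6·2.5) ≈ √1568.7 ≈ 39.6068
abc = 6.1·13.0·14.1 = 1118.13
R = abc/(4·Area) ≈ 1118.13/(4·39.6068) = 1118.13/158.427 ≈ 7.05769

R = 7.058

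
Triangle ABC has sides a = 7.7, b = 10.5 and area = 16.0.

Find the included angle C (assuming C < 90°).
Area = ½·a·b·sin(C)  ⇒  sin(C) = 2·Area/(a·b) = 2·16.0/(7.7·10.5) = 32/80.85 ≈ 0.395795
C = arcsin(0.395795) ≈ 23.3155° (taking the acute solution since C < 90°)

C = 23.32°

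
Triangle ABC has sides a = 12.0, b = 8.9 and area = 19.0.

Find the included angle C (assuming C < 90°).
Area = ½·a·b·sin(C)  ⇒  sin(C) = 2·Area/(a·b) = 2·19.0/(12.0·8.9) = 38/106.8 ≈ 0.355805
C = arcsin(0.355805) ≈ 20.8428° (taking the acute solution since C < 90°)

C = 20.84°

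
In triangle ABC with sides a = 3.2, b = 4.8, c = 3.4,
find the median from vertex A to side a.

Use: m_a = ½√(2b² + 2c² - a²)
m_a = ½√(2·4.8² + 2·3.4² − 3.2²) = ½√(2·23.04 + 2·11.56 − 10.24) = ½√(46.08 + 23.12 − 10.24) = ½√58.96
√58.96 ≈ 7.67854, so m_a ≈ 3.83927

m_a = 3.839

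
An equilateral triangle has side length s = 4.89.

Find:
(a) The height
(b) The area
(a) The height splits the triangle into two 30-60-90 halves: h = s·√3/2 = 4.89·1.73205/2 ≈ 8.46973/2 ≈ 4.23486
(b) Area = (√3/4)·s² = (√3/4)·4.89² = (√3/4)·23.9121 ≈ 0.433013·23.9121 ≈ 10.3542

Height = 4.235, Area = 10.35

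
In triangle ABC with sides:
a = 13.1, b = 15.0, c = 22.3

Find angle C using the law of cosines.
c² = a² + b² − 2ab·cos(C)  ⇒  cos(C) = (a² + b² − c²)/(2ab)
cos(C) = (13.1² + 15.0² − 22.3²)/(2·13.1·15.0) = (171.61 + 225 − 497.29)/393 = -100.68/393 ≈ -0.256183
C = arccos(-0.256183) ≈ 104.844°

C = 104.8°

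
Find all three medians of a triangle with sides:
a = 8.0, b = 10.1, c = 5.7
Median formula: m_a = ½√(2b² + 2c² − a²) (and cyclically). a² = 64, b² = 102.01, c² = 32.49.
m_a = ½√(2·102.01 + 2·32.49 − 64) = ½√205 ≈ ½·14.3178 ≈ 7.15891
m_b = ½√(2·64 + 2·32.49 − 102.01) = ½√90.97 ≈ ½·9.53782 ≈ 4.76891
m_c = ½√(2·64 + 2·102.01 − 32.49) = ½√299.53 ≈ ½·17.3069 ≈ 8.65347

m_a = 7.159, m_b = 4.769, m_c = 8.653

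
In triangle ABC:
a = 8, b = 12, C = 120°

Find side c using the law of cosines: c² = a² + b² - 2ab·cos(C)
c² = 8² + 12² − 2·8·12·cos(120°)
cos(120°) ≈ -0.5
c² ≈ 64 + 144 − 192·(-0.5) ≈ 208 + 96 ≈ 304
c ≈ √304 ≈ 17.4356

c = 17.44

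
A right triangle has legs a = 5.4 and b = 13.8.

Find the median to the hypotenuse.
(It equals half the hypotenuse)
Hypotenuse c = √(a² + b²) = √(29.16 + 190.44) = √219.6 ≈ 14.8189
Median to hypotenuse = c/2 ≈ 14.8189/2 ≈ 7.40945

Median = 7.409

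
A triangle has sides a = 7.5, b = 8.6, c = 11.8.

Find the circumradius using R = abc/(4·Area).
First find the area with Heron's formula.
s = (7.5 + 8.6 + 11.8)/2 = 13.95
Area = √(s(s−a)(s−b)(s−c)) = √(13.95·6.45·5.35·2.15) ≈ √1034.97 ≈ 32.1709
abc = 7.5·8.6·11.8 = 761.1
R = abc/(4·Area) ≈ 761.1/(4·32.1709) = 761.1/128.684 ≈ 5.91451

R = 5.915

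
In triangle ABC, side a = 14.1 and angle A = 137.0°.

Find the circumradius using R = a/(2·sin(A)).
R = a/(2·sin(A)) = 14.1/(2·sin(137.0°))
sin(137.0°) ≈ 0.681998
R ≈ 14.1/(2·0.681998) = 14.1/1.364 ≈ 10.3373

R = 10.34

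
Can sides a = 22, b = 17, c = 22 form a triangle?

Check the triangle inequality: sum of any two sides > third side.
a + b vs c: 22 + 17 = 39 > 22  ✓
a + c vs b: 22 + 22 = 44 > 17  ✓
b + c vs a: 17 + 22 = 39 > 22  ✓

Yes, triangle inequality satisfied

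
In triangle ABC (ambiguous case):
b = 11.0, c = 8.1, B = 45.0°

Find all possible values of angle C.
b/sin(B) = c/sin(C)  ⇒  sin(C) = c·sin(B)/b = 8.1·sin(45.0°)/11.0
sin(45.0°) ≈ 0.707107
sin(C) ≈ 8.1·0.707107/11.0 ≈ 5.72756/11.0 ≈ 0.520688
Candidate 1: C₁ = arcsin(0.520688) ≈ 31.3784°  →  A = 180° − 45.0° − 31.3784° ≈ 103.622° > 0, valid
Candidate 2: C₂ = 180° − C₁ ≈ 148.622°  →  A = 180° − 45.0° − 148.622° ≈ -13.6216° ≤ 0, not a valid triangle

C = 31.38° (one solution)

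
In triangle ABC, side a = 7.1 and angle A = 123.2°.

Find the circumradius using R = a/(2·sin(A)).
R = a/(2·sin(A)) = 7.1/(2·sin(123.2°))
sin(123.2°) ≈ 0.836764
R ≈ 7.1/(2·0.836764) = 7.1/1.67353 ≈ 4.24253

R = 4.243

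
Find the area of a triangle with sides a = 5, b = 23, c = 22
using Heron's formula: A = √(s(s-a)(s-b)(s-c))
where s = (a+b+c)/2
s = (5 + 23 + 22)/2 = 50/2 = 25
s − a = 20, s − b = 2, s − c = 3
s(s−a)(s−b)(s−c) = 25·20·2·3 = 3000
Area = √3000 ≈ 54.7723

s = 25.0, Area = 54.77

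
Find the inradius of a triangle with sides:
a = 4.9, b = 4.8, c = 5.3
r = Area/s where s is the semi-perimeter.
s = (4.9 + 4.8 + 5.3)/2 = 15/2 = 7.5
Area = √(s(s−a)(s−b)(s−c)) = √(7.5·2.6·2.7·2.2) ≈ √115.83 ≈ 10.7624
r ≈ 10.7624/7.5 ≈ 1.43499

r = 1.435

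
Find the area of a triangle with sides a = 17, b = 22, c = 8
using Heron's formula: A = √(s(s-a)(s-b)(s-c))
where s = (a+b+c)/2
s = (17 + 22 + 8)/2 = 47/2 = 23.5
s − a = 6.5, s − b = 1.5, s − c = 15.5
s(s−a)(s−b)(s−c) = 23.5·6.5·1.5·15.5 = 3551.4375
Area = √3551.4375 ≈ 59.5939

s = 23.5, Area = 59.59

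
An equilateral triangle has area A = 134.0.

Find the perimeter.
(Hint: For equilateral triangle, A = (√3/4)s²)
A = (√3/4)s²  ⇒  s² = 4A/√3 = 4·134.0/√3 = 536/1.73205 ≈ 309.46
s ≈ √309.46 ≈ 17.5915
Perimeter = 3s ≈ 3·17.5915 ≈ 52.7744

Perimeter = 52.77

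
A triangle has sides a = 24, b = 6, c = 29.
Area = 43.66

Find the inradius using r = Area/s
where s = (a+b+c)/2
s = (24 + 6 + 29)/2 = 59/2 = 29.5
r = Area/s = 43.66/29.5 ≈ 1.48

r = 1.48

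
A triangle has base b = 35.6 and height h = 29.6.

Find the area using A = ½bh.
A = ½·b·h = ½·35.6·29.6 = ½·1053.76 = 526.88

Area = 526.88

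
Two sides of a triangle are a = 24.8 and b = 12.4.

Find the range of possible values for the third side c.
Triangle inequality: |a − b| < c < a + b
|a − b| = |24.8 − 12.4| = 12.4
a + b = 24.8 + 12.4 = 37.2

12.4 < c < 37.2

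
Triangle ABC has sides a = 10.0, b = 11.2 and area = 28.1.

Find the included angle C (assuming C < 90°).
Area = ½·a·b·sin(C)  ⇒  sin(C) = 2·Area/(a·b) = 2·28.1/(10.0·11.2) = 56.2/112 ≈ 0.501786
C = arcsin(0.501786) ≈ 30.1182° (taking the acute solution since C < 90°)

C = 30.12°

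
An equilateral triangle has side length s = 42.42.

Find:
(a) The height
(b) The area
(a) The height splits the triangle into two 30-60-90 halves: h = s·√3/2 = 42.42·1.73205/2 ≈ 73.4736/2 ≈ 36.7368
(b) Area = (√3/4)·s² = (√3/4)·42.42² = (√3/4)·1799.4564 ≈ 0.433013·1799.4564 ≈ 779.187

Height = 36.74, Area = 779.2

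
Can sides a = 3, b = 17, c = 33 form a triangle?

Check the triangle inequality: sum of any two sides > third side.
a + b vs c: 3 + 17 = 20 ≤ 33  ✗
a + c vs b: 3 + 33 = 36 > 17  ✓
b + c vs a: 17 + 33 = 50 > 3  ✓

No: 3 + 17 = 20 is not > 33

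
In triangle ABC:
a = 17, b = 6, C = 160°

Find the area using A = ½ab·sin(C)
A = ½·a·b·sin(C) = ½·17·6·sin(160°)
sin(160°) ≈ 0.34202
A ≈ ½·102·0.34202 = 51·0.34202 ≈ 17.443

Area = 17.44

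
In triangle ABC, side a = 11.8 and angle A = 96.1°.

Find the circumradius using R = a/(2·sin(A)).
R = a/(2·sin(A)) = 11.8/(2·sin(96.1°))
sin(96.1°) ≈ 0.994338
R ≈ 11.8/(2·0.994338) = 11.8/1.98868 ≈ 5.9336

R = 5.934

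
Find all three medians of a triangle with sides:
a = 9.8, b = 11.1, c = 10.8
Median formula: m_a = ½√(2b² + 2c² − a²) (and cyclically). a² = 96.04, b² = 123.21, c² = 116.64.
m_a = ½√(2·123.21 + 2·116.64 − 96.04) = ½√383.66 ≈ ½·19.5872 ≈ 9.79362
m_b = ½√(2·96.04 + 2·116.64 − 123.21) = ½√302.15 ≈ ½·17.3825 ≈ 8.69123
m_c = ½√(2·96.04 + 2·123.21 − 116.64) = ½√321.86 ≈ ½·17.9405 ≈ 8.97023

m_a = 9.794, m_b = 8.691, m_c = 8.97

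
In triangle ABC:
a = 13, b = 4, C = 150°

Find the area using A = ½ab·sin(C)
A = ½·a·b·sin(C) = ½·13·4·sin(150°)
sin(150°) ≈ 0.5
A ≈ ½·52·0.5 = 26·0.5 ≈ 13

Area = 13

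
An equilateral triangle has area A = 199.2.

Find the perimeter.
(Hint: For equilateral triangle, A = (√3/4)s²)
A = (√3/4)s²  ⇒  s² = 4A/√3 = 4·199.2/√3 = 796.8/1.73205 ≈ 460.033
s ≈ √460.033 ≈ 21.4484
Perimeter = 3s ≈ 3·21.4484 ≈ 64.3451

Perimeter = 64.35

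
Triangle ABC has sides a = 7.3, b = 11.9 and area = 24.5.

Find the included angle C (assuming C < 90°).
Area = ½·a·b·sin(C)  ⇒  sin(C) = 2·Area/(a·b) = 2·24.5/(7.3·11.9) = 49/86.87 ≈ 0.564061
C = arcsin(0.564061) ≈ 34.3371° (taking the acute solution since C < 90°)

C = 34.34°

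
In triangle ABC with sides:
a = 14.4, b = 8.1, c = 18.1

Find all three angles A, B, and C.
Law of cosines for each angle (a² = 207.36, b² = 65.61, c² = 327.61):
cos(A) = (b² + c² − a²)/(2bc) = (65.61 + 327.61 − 207.36)/(2·8.1·18.1) = 185.86/293.22 ≈ 0.633859  ⇒  A ≈ 50.6646°
cos(B) = (a² + c² − b²)/(2ac) = (207.36 + 327.61 − 65.61)/(2·14.4·18.1) = 469.36/521.28 ≈ 0.900399  ⇒  B ≈ 25.7894°
cos(C) = (a² + b² − c²)/(2ab) = (207.36 + 65.61 − 327.61)/(2·14.4·8.1) = -54.64/233.28 ≈ -0.234225  ⇒  C ≈ 103.546°
Check: A + B + C ≈ 180°

A = 50.66°, B = 25.79°, C = 103.5°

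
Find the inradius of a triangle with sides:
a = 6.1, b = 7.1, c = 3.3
r = Area/s where s is the semi-perimeter.
s = (6.1 + 7.1 + 3.3)/2 = 16.5/2 = 8.25
Area = √(s(s−a)(s−b)(s−c)) = √(8.25·2.15·1.15·4.95) ≈ √100.971 ≈ 10.0484
r ≈ 10.0484/8.25 ≈ 1.21799

r = 1.218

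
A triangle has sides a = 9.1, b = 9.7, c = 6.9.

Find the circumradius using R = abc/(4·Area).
First find the area with Heron's formula.
s = (9.1 + 9.7 + 6.9)/2 = 12.85
Area = √(s(s−a)(s−b)(s−c)) = √(12.85·3.75·3.15·5.95) ≈ √903.154 ≈ 30.0525
abc = 9.1·9.7·6.9 = 609.063
R = abc/(4·Area) ≈ 609.063/(4·30.0525) = 609.063/120.21 ≈ 5.06665

R = 5.067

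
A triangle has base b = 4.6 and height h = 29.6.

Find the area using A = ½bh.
A = ½·b·h = ½·4.6·29.6 = ½·136.16 = 68.08

Area = 68.08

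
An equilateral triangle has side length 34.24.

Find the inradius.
r = Area/s with s the semi-perimeter.
Area = (√3/4)·34.24² = (√3/4)·1172.3776 ≈ 0.433013·1172.3776 ≈ 507.654
s = 3·34.24/2 = 51.36
r ≈ 507.654/51.36 ≈ 9.88424
(Equivalently r = side/(2√3) = 34.24/3.4641 ≈ 9.88424.)

r = 9.884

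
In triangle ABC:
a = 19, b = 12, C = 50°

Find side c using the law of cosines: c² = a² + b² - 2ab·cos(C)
c² = 19² + 12² − 2·19·12·cos(50°)
cos(50°) ≈ 0.642788
c² ≈ 361 + 144 − 456·(0.642788) ≈ 505 − 293.111 ≈ 211.889
c ≈ √211.889 ≈ 14.5564

c = 14.56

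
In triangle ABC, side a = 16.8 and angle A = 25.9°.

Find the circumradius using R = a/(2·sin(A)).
R = a/(2·sin(A)) = 16.8/(2·sin(25.9°))
sin(25.9°) ≈ 0.436802
R ≈ 16.8/(2·0.436802) = 16.8/0.873604 ≈ 19.2307

R = 19.23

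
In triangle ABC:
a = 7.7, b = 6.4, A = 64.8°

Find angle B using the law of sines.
a/sin(A) = b/sin(B)  ⇒  sin(B) = b·sin(A)/a = 6.4·sin(64.8°)/7.7
sin(64.8°) ≈ 0.904827
sin(B) ≈ 6.4·0.904827/7.7 ≈ 5.79089/7.7 ≈ 0.752064
B = arcsin(0.752064) ≈ 48.7695°
(Since b ≤ a we need B ≤ A, so the obtuse alternative 180° − 48.7695° ≈ 131.231° is rejected.)

B = 48.77°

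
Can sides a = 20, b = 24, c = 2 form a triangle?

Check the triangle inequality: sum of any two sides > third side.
a + b vs c: 20 + 24 = 44 > 2  ✓
a + c vs b: 20 + 2 = 22 ≤ 24  ✗
b + c vs a: 24 + 2 = 26 > 20  ✓

No: 20 + 2 = 22 is not > 24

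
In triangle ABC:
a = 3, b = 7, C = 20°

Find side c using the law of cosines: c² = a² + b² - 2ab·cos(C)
c² = 3² + 7² − 2·3·7·cos(20°)
cos(20°) ≈ 0.939693
c² ≈ 9 + 49 − 42·(0.939693) ≈ 58 − 39.4671 ≈ 18.5329
c ≈ √18.5329 ≈ 4.30499

c = 4.305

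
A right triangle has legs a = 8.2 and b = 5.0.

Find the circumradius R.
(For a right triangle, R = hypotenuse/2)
Hypotenuse c = √(a² + b²) = √(67.24 + 25) = √92.24 ≈ 9.60417
R = c/2 ≈ 9.60417/2 ≈ 4.80208

R = 4.802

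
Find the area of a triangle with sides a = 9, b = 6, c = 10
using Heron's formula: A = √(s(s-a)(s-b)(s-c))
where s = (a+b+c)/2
s = (9 + 6 + 10)/2 = 25/2 = 12.5
s − a = 3.5, s − b = 6.5, s − c = 2.5
s(s−a)(s−b)(s−c) = 12.5·3.5·6.5·2.5 = 710.9375
Area = √710.9375 ≈ 26.6634

s = 12.5, Area = 26.66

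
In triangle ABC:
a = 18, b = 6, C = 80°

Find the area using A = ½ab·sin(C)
A = ½·a·b·sin(C) = ½·18·6·sin(80°)
sin(80°) ≈ 0.984808
A ≈ ½·108·0.984808 = 54·0.984808 ≈ 53.1796

Area = 53.18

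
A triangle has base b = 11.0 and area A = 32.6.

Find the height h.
A = ½·b·h  ⇒  h = 2A/b = 2·32.6/11.0 = 65.2/11.0 ≈ 5.92727

h = 5.927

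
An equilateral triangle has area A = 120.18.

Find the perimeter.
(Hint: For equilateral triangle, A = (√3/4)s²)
A = (√3/4)s²  ⇒  s² = 4A/√3 = 4·120.18/√3 = 480.72/1.73205 ≈ 277.544
s ≈ √277.544 ≈ 16.6596
Perimeter = 3s ≈ 3·16.6596 ≈ 49.9789

Perimeter = 49.98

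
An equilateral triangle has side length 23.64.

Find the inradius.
r = Area/s with s the semi-perimeter.
Area = (√3/4)·23.64² = (√3/4)·558.8496 ≈ 0.433013·558.8496 ≈ 241.989
s = 3·23.64/2 = 35.46
r ≈ 241.989/35.46 ≈ 6.82428
(Equivalently r = side/(2√3) = 23.64/3.4641 ≈ 6.82428.)

r = 6.824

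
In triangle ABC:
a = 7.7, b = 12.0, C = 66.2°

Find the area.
Two sides and the included angle (SAS): A = ½·a·b·sin(C) = ½·7.7·12.0·sin(66.2°)
sin(66.2°) ≈ 0.91496
A ≈ ½·92.4·0.91496 = 46.2·0.91496 ≈ 42.2711

Area = 42.27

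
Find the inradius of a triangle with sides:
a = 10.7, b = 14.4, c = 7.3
r = Area/s where s is the semi-perimeter.
s = (10.7 + 14.4 + 7.3)/2 = 32.4/2 = 16.2
Area = √(s(s−a)(s−b)(s−c)) = √(16.2·5.5·1.8·8.9) ≈ √1427.38 ≈ 37.7807
r ≈ 37.7807/16.2 ≈ 2.33214

r = 2.332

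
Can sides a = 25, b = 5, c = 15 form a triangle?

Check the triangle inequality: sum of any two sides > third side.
a + b vs c: 25 + 5 = 30 > 15  ✓
a + c vs b: 25 + 15 = 40 > 5  ✓
b + c vs a: 5 + 15 = 20 ≤ 25  ✗

No: 5 + 15 = 20 is not > 25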